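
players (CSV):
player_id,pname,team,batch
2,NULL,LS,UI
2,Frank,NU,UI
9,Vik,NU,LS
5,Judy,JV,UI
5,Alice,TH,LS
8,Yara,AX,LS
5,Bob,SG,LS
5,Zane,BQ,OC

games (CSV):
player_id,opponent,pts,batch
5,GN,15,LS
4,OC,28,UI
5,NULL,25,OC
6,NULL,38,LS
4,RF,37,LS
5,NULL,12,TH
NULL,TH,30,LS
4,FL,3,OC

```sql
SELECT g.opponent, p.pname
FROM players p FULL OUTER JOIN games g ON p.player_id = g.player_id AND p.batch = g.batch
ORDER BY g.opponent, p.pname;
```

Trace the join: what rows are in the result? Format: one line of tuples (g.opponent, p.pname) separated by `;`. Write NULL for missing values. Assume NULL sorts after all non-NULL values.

(FL, NULL); (GN, Alice); (GN, Bob); (OC, NULL); (RF, NULL); (TH, NULL); (NULL, Frank); (NULL, Judy); (NULL, Vik); (NULL, Yara); (NULL, Zane); (NULL, NULL); (NULL, NULL); (NULL, NULL)

FULL OUTER JOIN keeps every row from both sides; unmatched rows get NULL for the other side's columns.
Matching on p.player_id = g.player_id AND p.batch = g.batch. A NULL in a compared column never satisfies the condition.
- p[0] player_id=2, batch=UI → no match; kept with NULLs on the g side.
- p[1] player_id=2, batch=UI → no match; kept with NULLs on the g side.
- p[2] player_id=9, batch=LS → no match; kept with NULLs on the g side.
- p[3] player_id=5, batch=UI → no match; kept with NULLs on the g side.
- p[4] player_id=5, batch=LS → 1 match(es) in g → 1 row(s).
- p[5] player_id=8, batch=LS → no match; kept with NULLs on the g side.
- p[6] player_id=5, batch=LS → 1 match(es) in g → 1 row(s).
- p[7] player_id=5, batch=OC → 1 match(es) in g → 1 row(s).
- 6 row(s) from g found no p partner → padded with NULL.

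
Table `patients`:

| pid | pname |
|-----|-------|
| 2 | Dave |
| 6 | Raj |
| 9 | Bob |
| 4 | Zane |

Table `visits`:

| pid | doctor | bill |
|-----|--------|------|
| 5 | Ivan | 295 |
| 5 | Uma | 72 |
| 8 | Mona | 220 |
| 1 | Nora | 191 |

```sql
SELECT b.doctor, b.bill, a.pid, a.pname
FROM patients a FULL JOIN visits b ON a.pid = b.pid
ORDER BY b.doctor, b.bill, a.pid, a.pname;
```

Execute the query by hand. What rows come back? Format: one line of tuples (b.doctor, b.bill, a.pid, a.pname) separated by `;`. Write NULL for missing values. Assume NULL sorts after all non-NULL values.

FULL OUTER JOIN keeps every row from both sides; unmatched rows get NULL for the other side's columns.
Matching on a.pid = b.pid.
- a row (pid=2): no match → kept, b columns NULL.
- a row (pid=6): no match → kept, b columns NULL.
- a row (pid=9): no match → kept, b columns NULL.
- a row (pid=4): no match → kept, b columns NULL.
- 4 row(s) from b found no a partner → padded with NULL.
After projecting and ordering:
b.doctor | b.bill | a.pid | a.pname
Ivan | 295 | NULL | NULL
Mona | 220 | NULL | NULL
Nora | 191 | NULL | NULL
Uma | 72 | NULL | NULL
NULL | NULL | 2 | Dave
NULL | NULL | 4 | Zane
NULL | NULL | 6 | Raj
NULL | NULL | 9 | Bob

(Ivan, 295, NULL, NULL); (Mona, 220, NULL, NULL); (Nora, 191, NULL, NULL); (Uma, 72, NULL, NULL); (NULL, NULL, 2, Dave); (NULL, NULL, 4, Zane); (NULL, NULL, 6, Raj); (NULL, NULL, 9, Bob)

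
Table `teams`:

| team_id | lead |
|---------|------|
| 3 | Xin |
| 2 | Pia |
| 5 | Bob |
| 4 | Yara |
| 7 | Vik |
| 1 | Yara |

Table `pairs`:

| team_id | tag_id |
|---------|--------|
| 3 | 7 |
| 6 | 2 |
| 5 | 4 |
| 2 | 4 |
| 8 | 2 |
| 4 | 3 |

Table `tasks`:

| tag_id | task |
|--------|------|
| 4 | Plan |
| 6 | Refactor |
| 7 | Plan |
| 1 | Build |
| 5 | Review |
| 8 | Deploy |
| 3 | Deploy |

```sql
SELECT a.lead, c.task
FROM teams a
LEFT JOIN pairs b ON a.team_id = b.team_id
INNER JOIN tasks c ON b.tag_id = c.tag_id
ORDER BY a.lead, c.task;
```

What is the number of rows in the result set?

4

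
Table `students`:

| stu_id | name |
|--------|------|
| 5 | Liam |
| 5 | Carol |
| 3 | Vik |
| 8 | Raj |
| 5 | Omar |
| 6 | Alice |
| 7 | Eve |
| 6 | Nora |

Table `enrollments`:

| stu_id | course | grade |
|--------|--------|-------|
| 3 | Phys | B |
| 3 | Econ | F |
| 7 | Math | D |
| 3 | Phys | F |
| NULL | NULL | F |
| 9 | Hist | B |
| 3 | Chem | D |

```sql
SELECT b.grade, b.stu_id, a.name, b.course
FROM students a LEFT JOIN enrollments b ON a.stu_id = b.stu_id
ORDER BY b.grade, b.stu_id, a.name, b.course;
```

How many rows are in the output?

11

LEFT JOIN keeps every row from `students`; unmatched rows get NULL for `enrollments`'s columns.
Matching on a.stu_id = b.stu_id. A NULL in a compared column never satisfies the condition.
- a (stu_id=5) has no partner → padded with NULL.
- a (stu_id=5) has no partner → padded with NULL.
- a (stu_id=3) pairs with 4 row(s) of b.
- a (stu_id=8) has no partner → padded with NULL.
- a (stu_id=5) has no partner → padded with NULL.
- a (stu_id=6) has no partner → padded with NULL.
- a (stu_id=7) pairs with 1 row(s) of b.
- a (stu_id=6) has no partner → padded with NULL.
Total: 5 matched + 6 padded = 11 rows.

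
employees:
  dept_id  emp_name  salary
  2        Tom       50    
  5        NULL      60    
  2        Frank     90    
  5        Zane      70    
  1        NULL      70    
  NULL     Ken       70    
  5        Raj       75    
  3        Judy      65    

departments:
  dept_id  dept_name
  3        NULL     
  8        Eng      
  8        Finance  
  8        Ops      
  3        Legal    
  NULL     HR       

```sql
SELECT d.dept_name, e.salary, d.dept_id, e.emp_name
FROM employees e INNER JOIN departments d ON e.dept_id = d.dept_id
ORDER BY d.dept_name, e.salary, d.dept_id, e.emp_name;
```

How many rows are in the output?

2

INNER JOIN keeps only pairs where the ON condition holds.
Matching on e.dept_id = d.dept_id. A NULL in a compared column never satisfies the condition.
Matched pairs: 2.
Total: 2 rows.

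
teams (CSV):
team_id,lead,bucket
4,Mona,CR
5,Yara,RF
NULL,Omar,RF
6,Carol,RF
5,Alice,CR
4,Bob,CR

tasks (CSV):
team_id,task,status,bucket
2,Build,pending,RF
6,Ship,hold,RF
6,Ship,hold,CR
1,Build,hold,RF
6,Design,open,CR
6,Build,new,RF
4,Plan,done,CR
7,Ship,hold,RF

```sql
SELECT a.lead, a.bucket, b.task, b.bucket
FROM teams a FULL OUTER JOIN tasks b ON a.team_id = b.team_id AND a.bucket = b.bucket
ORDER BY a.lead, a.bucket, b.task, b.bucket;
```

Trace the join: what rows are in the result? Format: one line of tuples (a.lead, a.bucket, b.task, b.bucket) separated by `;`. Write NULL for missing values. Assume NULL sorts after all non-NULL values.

(Alice, CR, NULL, NULL); (Bob, CR, Plan, CR); (Carol, RF, Build, RF); (Carol, RF, Ship, RF); (Mona, CR, Plan, CR); (Omar, RF, NULL, NULL); (Yara, RF, NULL, NULL); (NULL, NULL, Build, RF); (NULL, NULL, Build, RF); (NULL, NULL, Design, CR); (NULL, NULL, Ship, CR); (NULL, NULL, Ship, RF)

FULL OUTER JOIN keeps every row from both sides; unmatched rows get NULL for the other side's columns.
Matching on a.team_id = b.team_id AND a.bucket = b.bucket. A NULL in a compared column never satisfies the condition.
- a (team_id=4, bucket=CR) pairs with 1 row(s) of b.
- a (team_id=5, bucket=RF) has no partner → padded with NULL.
- a (team_id=NULL, bucket=RF) has no partner → padded with NULL.
- a (team_id=6, bucket=RF) pairs with 2 row(s) of b.
- a (team_id=5, bucket=CR) has no partner → padded with NULL.
- a (team_id=4, bucket=CR) pairs with 1 row(s) of b.
- 5 row(s) from b found no a partner → padded with NULL.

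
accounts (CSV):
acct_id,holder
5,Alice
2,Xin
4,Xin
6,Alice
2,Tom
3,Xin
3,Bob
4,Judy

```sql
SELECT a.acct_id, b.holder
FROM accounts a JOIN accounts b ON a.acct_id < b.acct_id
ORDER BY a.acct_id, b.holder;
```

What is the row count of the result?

25

INNER JOIN keeps only pairs where the ON condition holds.
Matching on a.acct_id < b.acct_id.
Matched pairs: 25.
Total: 25 rows.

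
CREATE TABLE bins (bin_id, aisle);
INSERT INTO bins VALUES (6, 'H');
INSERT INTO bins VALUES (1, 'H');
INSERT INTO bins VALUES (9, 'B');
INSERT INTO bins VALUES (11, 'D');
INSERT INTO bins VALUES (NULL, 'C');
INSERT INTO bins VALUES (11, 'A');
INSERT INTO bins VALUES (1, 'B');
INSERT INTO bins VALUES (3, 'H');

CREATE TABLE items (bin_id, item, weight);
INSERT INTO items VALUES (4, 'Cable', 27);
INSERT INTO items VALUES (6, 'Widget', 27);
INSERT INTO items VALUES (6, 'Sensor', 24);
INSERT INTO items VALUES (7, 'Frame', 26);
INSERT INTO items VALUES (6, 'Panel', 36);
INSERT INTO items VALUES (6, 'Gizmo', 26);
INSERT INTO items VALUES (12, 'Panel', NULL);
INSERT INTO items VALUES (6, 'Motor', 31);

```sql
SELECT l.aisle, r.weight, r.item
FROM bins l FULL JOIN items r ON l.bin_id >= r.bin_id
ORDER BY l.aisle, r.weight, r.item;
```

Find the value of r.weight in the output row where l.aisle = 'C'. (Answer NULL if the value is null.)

NULL

FULL OUTER JOIN keeps every row from both sides; unmatched rows get NULL for the other side's columns.
Matching on l.bin_id >= r.bin_id. A NULL in a compared column never satisfies the condition.
Matched pairs: 27; unmatched l rows kept: 4; unmatched r rows kept: 1.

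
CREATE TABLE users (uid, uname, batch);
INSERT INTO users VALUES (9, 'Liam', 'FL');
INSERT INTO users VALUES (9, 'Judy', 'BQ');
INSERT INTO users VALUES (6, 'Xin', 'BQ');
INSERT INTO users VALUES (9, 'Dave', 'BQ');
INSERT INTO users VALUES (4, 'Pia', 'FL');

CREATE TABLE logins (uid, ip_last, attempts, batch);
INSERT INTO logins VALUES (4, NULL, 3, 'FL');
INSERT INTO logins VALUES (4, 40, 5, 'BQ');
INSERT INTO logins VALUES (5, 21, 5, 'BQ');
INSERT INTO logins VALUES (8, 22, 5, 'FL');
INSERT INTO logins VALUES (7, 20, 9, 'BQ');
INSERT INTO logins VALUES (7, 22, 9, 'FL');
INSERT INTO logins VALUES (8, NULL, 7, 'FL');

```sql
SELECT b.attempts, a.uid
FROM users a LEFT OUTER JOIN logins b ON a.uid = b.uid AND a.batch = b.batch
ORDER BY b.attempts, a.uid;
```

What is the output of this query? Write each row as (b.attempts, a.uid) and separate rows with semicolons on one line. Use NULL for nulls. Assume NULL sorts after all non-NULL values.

(3, 4); (NULL, 6); (NULL, 9); (NULL, 9); (NULL, 9)

LEFT JOIN keeps every row from `users`; unmatched rows get NULL for `logins`'s columns.
Matching on a.uid = b.uid AND a.batch = b.batch.
- a[0] uid=9, batch=FL → no match; kept with NULLs on the b side.
- a[1] uid=9, batch=BQ → no match; kept with NULLs on the b side.
- a[2] uid=6, batch=BQ → no match; kept with NULLs on the b side.
- a[3] uid=9, batch=BQ → no match; kept with NULLs on the b side.
- a[4] uid=4, batch=FL → 1 match(es) in b → 1 row(s).
After projecting and ordering:
b.attempts | a.uid
3 | 4
NULL | 6
NULL | 9
NULL | 9
NULL | 9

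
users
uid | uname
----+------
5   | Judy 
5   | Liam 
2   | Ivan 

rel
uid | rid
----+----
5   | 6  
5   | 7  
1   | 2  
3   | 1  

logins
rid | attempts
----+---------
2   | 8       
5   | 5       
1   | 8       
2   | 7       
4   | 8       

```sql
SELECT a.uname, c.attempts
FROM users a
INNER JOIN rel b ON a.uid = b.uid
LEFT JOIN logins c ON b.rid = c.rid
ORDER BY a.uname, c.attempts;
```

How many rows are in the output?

4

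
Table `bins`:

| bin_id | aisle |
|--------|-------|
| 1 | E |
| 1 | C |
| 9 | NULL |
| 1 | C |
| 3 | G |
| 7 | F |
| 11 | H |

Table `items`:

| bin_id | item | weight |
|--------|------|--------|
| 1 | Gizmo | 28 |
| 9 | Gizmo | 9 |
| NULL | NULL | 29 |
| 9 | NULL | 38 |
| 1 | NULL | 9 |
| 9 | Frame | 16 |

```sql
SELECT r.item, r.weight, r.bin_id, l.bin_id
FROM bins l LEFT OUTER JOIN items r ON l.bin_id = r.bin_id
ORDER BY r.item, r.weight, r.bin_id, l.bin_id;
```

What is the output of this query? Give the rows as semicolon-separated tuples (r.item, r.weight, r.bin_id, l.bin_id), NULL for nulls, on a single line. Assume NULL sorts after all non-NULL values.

LEFT JOIN keeps every row from `bins`; unmatched rows get NULL for `items`'s columns.
Matching on l.bin_id = r.bin_id. A NULL in a compared column never satisfies the condition.
Matched pairs: 9; unmatched l rows kept: 3.

(Frame, 16, 9, 9); (Gizmo, 9, 9, 9); (Gizmo, 28, 1, 1); (Gizmo, 28, 1, 1); (Gizmo, 28, 1, 1); (NULL, 9, 1, 1); (NULL, 9, 1, 1); (NULL, 9, 1, 1); (NULL, 38, 9, 9); (NULL, NULL, NULL, 3); (NULL, NULL, NULL, 7); (NULL, NULL, NULL, 11)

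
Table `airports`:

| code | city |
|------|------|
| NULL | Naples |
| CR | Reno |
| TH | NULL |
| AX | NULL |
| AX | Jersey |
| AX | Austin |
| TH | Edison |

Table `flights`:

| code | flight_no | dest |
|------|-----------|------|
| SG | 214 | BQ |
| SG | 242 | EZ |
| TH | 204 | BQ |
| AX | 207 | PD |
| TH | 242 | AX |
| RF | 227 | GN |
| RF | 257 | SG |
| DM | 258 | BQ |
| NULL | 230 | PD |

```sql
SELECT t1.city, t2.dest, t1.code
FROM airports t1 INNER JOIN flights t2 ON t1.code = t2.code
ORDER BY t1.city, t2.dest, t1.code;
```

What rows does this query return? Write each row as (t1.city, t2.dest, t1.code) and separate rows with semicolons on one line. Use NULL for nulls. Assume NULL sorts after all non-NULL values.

(Austin, PD, AX); (Edison, AX, TH); (Edison, BQ, TH); (Jersey, PD, AX); (NULL, AX, TH); (NULL, BQ, TH); (NULL, PD, AX)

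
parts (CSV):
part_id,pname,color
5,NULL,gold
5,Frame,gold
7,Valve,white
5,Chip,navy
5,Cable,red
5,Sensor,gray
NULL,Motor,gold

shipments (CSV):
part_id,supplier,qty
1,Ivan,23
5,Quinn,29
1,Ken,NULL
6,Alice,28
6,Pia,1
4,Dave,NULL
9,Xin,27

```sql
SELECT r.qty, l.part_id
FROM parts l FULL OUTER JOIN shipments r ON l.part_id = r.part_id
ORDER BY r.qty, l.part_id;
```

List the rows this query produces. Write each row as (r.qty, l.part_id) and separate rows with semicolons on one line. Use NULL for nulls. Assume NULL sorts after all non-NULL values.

FULL OUTER JOIN keeps every row from both sides; unmatched rows get NULL for the other side's columns.
Matching on l.part_id = r.part_id. A NULL in a compared column never satisfies the condition.
Matched pairs: 5; unmatched l rows kept: 2; unmatched r rows kept: 6.

(1, NULL); (23, NULL); (27, NULL); (28, NULL); (29, 5); (29, 5); (29, 5); (29, 5); (29, 5); (NULL, 7); (NULL, NULL); (NULL, NULL); (NULL, NULL)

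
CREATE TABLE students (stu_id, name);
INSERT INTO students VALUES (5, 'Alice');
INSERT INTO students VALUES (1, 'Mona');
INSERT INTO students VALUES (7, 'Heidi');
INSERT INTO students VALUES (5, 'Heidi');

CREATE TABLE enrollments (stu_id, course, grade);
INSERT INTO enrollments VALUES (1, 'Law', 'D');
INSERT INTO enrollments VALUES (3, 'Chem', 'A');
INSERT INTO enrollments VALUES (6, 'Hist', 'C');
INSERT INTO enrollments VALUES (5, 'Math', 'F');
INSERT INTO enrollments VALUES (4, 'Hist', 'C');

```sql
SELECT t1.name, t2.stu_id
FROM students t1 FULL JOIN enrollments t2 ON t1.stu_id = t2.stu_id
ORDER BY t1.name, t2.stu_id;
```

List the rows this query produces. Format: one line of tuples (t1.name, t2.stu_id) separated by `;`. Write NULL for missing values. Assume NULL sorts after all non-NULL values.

(Alice, 5); (Heidi, 5); (Heidi, NULL); (Mona, 1); (NULL, 3); (NULL, 4); (NULL, 6)

FULL OUTER JOIN keeps every row from both sides; unmatched rows get NULL for the other side's columns.
Matching on t1.stu_id = t2.stu_id.
- t1 (stu_id=5) pairs with 1 row(s) of t2.
- t1 (stu_id=1) pairs with 1 row(s) of t2.
- t1 (stu_id=7) has no partner → padded with NULL.
- t1 (stu_id=5) pairs with 1 row(s) of t2.
- plus 3 unmatched t2 row(s), each kept with NULL t1 columns.
After projecting and ordering:
t1.name | t2.stu_id
Alice | 5
Heidi | 5
Heidi | NULL
Mona | 1
NULL | 3
NULL | 4
NULL | 6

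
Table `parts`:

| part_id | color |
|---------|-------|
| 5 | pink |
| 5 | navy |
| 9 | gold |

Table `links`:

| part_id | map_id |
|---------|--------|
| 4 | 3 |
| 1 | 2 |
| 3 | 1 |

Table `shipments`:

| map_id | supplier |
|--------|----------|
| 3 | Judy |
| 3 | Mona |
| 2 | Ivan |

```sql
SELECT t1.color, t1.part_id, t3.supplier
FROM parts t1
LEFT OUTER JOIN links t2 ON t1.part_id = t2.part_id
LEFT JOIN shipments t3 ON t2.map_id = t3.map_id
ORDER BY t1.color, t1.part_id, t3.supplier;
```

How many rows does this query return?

Joins associate left-to-right: parts LEFT JOIN links on part_id gives 3 intermediate row(s).
Then LEFT JOIN `shipments t3` on map_id: each of those 3 rows is kept; rows whose t2.map_id has no match in t3 get NULL for t3's columns.
Result: 3 row(s).

3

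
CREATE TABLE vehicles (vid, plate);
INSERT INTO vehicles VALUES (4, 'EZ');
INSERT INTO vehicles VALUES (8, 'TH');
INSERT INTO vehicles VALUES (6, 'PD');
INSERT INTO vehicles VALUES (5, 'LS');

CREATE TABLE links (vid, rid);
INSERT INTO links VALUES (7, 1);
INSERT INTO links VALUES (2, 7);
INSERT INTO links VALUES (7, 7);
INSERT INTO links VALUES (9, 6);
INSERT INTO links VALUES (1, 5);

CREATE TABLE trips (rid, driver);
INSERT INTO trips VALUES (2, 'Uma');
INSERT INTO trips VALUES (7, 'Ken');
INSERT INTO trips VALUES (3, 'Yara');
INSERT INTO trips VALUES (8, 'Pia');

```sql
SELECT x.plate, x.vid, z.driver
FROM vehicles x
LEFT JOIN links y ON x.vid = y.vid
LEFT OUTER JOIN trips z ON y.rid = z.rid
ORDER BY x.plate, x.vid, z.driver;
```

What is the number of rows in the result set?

4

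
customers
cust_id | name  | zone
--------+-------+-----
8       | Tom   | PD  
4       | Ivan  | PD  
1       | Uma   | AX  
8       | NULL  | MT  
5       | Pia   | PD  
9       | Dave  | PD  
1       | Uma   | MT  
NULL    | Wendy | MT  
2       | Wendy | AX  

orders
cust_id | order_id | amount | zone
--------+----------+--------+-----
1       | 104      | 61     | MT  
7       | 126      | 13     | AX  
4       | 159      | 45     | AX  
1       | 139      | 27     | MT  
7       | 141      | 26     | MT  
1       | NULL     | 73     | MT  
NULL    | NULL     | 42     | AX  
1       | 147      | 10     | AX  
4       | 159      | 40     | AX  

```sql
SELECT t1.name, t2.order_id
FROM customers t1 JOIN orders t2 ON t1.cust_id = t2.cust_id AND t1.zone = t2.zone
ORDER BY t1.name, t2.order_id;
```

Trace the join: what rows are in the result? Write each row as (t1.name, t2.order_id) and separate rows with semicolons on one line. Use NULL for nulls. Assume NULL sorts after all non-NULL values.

(Uma, 104); (Uma, 139); (Uma, 147); (Uma, NULL)

INNER JOIN keeps only pairs where the ON condition holds.
Matching on t1.cust_id = t2.cust_id AND t1.zone = t2.zone. A NULL in a compared column never satisfies the condition.
- t1[0] cust_id=8, zone=PD → no match; dropped.
- t1[1] cust_id=4, zone=PD → no match; dropped.
- t1[2] cust_id=1, zone=AX → 1 match(es) in t2 → 1 row(s).
- t1[3] cust_id=8, zone=MT → no match; dropped.
- t1[4] cust_id=5, zone=PD → no match; dropped.
- t1[5] cust_id=9, zone=PD → no match; dropped.
- t1[6] cust_id=1, zone=MT → 3 match(es) in t2 → 3 row(s).
- t1[7] cust_id=NULL, zone=MT → no match; dropped.
- t1[8] cust_id=2, zone=AX → no match; dropped.
After projecting and ordering:
t1.name | t2.order_id
Uma | 104
Uma | 139
Uma | 147
Uma | NULL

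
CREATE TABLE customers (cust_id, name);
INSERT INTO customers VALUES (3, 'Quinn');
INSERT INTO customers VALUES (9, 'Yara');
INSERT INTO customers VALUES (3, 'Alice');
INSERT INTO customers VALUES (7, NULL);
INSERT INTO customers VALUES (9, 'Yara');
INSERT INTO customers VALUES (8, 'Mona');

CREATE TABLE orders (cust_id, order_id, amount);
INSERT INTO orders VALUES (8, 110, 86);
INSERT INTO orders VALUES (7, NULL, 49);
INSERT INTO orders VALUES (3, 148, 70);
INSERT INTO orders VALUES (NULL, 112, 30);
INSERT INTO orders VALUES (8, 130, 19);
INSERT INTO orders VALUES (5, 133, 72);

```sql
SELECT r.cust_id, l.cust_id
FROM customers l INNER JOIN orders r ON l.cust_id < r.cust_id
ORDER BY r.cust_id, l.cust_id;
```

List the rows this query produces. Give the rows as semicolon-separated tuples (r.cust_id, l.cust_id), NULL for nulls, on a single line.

INNER JOIN keeps only pairs where the ON condition holds.
Matching on l.cust_id < r.cust_id. A NULL in a compared column never satisfies the condition.
Matched pairs: 10.

(5, 3); (5, 3); (7, 3); (7, 3); (8, 3); (8, 3); (8, 3); (8, 3); (8, 7); (8, 7)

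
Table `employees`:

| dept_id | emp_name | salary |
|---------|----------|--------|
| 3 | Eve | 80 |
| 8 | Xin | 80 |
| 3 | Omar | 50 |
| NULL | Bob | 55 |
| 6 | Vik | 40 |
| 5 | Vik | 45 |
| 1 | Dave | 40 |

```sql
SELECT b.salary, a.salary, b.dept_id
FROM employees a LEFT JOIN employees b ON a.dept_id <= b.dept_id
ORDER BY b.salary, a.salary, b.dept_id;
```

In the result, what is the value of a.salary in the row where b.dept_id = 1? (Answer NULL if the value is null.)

40

LEFT JOIN keeps every row from `employees a`; unmatched rows get NULL for `employees b`'s columns.
Matching on a.dept_id <= b.dept_id. A NULL in a compared column never satisfies the condition.
- a row (dept_id=3): matches 5 b row(s) → 5 output row(s).
- a row (dept_id=8): matches 1 b row(s) → 1 output row(s).
- a row (dept_id=3): matches 5 b row(s) → 5 output row(s).
- a row (dept_id=NULL): no match → kept, b columns NULL.
- a row (dept_id=6): matches 2 b row(s) → 2 output row(s).
- a row (dept_id=5): matches 3 b row(s) → 3 output row(s).
- a row (dept_id=1): matches 6 b row(s) → 6 output row(s).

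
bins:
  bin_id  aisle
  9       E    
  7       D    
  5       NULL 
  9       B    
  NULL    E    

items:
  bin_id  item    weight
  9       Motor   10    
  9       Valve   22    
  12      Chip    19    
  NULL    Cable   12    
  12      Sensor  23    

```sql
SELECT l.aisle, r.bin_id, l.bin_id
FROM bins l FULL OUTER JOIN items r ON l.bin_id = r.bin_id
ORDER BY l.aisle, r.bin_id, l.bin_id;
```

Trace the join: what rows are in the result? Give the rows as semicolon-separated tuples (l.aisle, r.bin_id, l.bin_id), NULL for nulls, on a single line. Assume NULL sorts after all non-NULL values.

(B, 9, 9); (B, 9, 9); (D, NULL, 7); (E, 9, 9); (E, 9, 9); (E, NULL, NULL); (NULL, 12, NULL); (NULL, 12, NULL); (NULL, NULL, 5); (NULL, NULL, NULL)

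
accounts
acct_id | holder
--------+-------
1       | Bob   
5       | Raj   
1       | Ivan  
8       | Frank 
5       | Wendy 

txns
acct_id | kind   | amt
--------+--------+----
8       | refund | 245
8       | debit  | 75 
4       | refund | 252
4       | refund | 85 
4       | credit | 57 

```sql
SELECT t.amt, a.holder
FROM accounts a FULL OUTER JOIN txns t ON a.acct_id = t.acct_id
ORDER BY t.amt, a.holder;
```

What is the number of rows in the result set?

FULL OUTER JOIN keeps every row from both sides; unmatched rows get NULL for the other side's columns.
Matching on a.acct_id = t.acct_id.
- a (acct_id=1) has no partner → padded with NULL.
- a (acct_id=5) has no partner → padded with NULL.
- a (acct_id=1) has no partner → padded with NULL.
- a (acct_id=8) pairs with 2 row(s) of t.
- a (acct_id=5) has no partner → padded with NULL.
- 3 row(s) from t found no a partner → padded with NULL.
Total: 2 matched + 7 padded = 9 rows.

9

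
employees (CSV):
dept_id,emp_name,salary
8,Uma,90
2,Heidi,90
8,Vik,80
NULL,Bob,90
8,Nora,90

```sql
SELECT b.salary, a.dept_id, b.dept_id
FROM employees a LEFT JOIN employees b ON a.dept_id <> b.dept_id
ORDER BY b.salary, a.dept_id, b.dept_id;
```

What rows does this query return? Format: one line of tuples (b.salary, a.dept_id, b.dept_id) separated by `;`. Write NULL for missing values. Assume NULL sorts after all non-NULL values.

LEFT JOIN keeps every row from `employees a`; unmatched rows get NULL for `employees b`'s columns.
Matching on a.dept_id <> b.dept_id. A NULL in a compared column never satisfies the condition.
Matched pairs: 6; unmatched a rows kept: 1.

(80, 2, 8); (90, 2, 8); (90, 2, 8); (90, 8, 2); (90, 8, 2); (90, 8, 2); (NULL, NULL, NULL)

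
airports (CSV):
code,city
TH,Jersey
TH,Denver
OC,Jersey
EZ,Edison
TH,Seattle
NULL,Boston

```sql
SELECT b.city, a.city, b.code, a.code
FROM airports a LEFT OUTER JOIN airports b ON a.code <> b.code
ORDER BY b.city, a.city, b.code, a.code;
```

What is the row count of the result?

LEFT JOIN keeps every row from `airports a`; unmatched rows get NULL for `airports b`'s columns.
Matching on a.code <> b.code. A NULL in a compared column never satisfies the condition.
Matched pairs: 14; unmatched a rows kept: 1.
Total: 14 matched + 1 padded = 15 rows.

15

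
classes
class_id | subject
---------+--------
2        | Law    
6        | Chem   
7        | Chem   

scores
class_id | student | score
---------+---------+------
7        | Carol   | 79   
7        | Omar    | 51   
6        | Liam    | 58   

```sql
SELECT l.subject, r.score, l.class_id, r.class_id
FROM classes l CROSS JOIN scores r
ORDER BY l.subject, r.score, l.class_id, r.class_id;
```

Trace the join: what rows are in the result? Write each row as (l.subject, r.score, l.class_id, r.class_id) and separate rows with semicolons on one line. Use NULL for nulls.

CROSS JOIN pairs every row of `classes` with every row of `scores`: 3 × 3 = 9 rows.
After projecting and ordering:
l.subject | r.score | l.class_id | r.class_id
Chem | 51 | 6 | 7
Chem | 51 | 7 | 7
Chem | 58 | 6 | 6
Chem | 58 | 7 | 6
Chem | 79 | 6 | 7
Chem | 79 | 7 | 7
Law | 51 | 2 | 7
Law | 58 | 2 | 6
Law | 79 | 2 | 7

(Chem, 51, 6, 7); (Chem, 51, 7, 7); (Chem, 58, 6, 6); (Chem, 58, 7, 6); (Chem, 79, 6, 7); (Chem, 79, 7, 7); (Law, 51, 2, 7); (Law, 58, 2, 6); (Law, 79, 2, 7)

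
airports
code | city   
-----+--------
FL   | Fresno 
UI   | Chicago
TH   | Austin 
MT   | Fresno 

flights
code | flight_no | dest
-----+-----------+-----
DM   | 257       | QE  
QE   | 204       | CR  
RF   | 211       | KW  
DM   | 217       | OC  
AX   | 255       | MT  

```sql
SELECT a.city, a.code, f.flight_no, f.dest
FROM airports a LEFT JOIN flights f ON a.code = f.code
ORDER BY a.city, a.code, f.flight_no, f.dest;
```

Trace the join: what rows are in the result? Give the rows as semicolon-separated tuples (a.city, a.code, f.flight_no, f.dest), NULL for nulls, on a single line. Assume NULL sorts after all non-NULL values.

(Austin, TH, NULL, NULL); (Chicago, UI, NULL, NULL); (Fresno, FL, NULL, NULL); (Fresno, MT, NULL, NULL)

LEFT JOIN keeps every row from `airports`; unmatched rows get NULL for `flights`'s columns.
Matching on a.code = f.code.
- a row (code=FL): no match → kept, f columns NULL.
- a row (code=UI): no match → kept, f columns NULL.
- a row (code=TH): no match → kept, f columns NULL.
- a row (code=MT): no match → kept, f columns NULL.
After projecting and ordering:
a.city | a.code | f.flight_no | f.dest
Austin | TH | NULL | NULL
Chicago | UI | NULL | NULL
Fresno | FL | NULL | NULL
Fresno | MT | NULL | NULL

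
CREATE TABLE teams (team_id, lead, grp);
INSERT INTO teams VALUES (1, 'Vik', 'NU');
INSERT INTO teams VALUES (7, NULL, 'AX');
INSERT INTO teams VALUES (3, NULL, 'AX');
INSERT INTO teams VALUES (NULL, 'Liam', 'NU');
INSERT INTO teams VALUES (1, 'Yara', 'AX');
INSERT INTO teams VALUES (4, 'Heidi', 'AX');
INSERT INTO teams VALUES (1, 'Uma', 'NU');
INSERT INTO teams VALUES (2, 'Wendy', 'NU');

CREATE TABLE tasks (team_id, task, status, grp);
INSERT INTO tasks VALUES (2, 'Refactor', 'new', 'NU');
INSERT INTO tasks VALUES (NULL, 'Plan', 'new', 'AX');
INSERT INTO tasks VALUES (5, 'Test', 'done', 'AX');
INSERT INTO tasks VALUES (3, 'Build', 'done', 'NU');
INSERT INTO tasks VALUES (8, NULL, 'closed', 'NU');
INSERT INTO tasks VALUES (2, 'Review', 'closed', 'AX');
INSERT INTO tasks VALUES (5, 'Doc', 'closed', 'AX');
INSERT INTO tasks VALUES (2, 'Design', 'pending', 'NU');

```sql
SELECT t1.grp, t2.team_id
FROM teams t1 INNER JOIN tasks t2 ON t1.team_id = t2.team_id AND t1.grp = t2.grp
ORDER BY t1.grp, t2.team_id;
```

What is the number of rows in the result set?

2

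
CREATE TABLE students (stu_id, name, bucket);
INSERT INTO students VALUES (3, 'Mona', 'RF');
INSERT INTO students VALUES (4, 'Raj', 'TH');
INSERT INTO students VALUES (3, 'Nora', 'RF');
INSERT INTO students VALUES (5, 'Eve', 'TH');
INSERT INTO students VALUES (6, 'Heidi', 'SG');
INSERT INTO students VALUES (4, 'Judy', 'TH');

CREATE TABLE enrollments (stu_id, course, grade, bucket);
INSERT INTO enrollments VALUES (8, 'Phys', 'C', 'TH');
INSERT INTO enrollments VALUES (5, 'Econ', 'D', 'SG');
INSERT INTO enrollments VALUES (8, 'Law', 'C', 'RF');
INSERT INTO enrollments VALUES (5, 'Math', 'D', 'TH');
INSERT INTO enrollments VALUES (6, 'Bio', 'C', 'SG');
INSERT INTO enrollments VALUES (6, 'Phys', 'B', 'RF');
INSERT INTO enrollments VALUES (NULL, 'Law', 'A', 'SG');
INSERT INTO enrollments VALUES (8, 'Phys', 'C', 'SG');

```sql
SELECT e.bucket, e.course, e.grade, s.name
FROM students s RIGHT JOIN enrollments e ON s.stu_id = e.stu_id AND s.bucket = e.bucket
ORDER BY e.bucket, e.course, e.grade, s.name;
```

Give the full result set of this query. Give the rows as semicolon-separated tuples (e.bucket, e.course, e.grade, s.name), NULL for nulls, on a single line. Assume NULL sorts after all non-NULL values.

RIGHT JOIN keeps every row from `enrollments`; unmatched rows get NULL for `students`'s columns.
Matching on s.stu_id = e.stu_id AND s.bucket = e.bucket. A NULL in a compared column never satisfies the condition.
Matched pairs: 2; unmatched e rows kept: 6.

(RF, Law, C, NULL); (RF, Phys, B, NULL); (SG, Bio, C, Heidi); (SG, Econ, D, NULL); (SG, Law, A, NULL); (SG, Phys, C, NULL); (TH, Math, D, Eve); (TH, Phys, C, NULL)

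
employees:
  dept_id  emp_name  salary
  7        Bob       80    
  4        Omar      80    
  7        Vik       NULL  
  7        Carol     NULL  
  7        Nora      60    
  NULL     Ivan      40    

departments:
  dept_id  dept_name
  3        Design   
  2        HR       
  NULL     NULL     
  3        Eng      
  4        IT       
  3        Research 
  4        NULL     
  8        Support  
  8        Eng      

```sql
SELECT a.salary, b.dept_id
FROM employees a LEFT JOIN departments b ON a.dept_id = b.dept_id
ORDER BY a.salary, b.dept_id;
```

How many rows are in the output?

LEFT JOIN keeps every row from `employees`; unmatched rows get NULL for `departments`'s columns.
Matching on a.dept_id = b.dept_id. A NULL in a compared column never satisfies the condition.
- a row (dept_id=7): no match → kept, b columns NULL.
- a row (dept_id=4): matches 2 b row(s) → 2 output row(s).
- a row (dept_id=7): no match → kept, b columns NULL.
- a row (dept_id=7): no match → kept, b columns NULL.
- a row (dept_id=7): no match → kept, b columns NULL.
- a row (dept_id=NULL): no match → kept, b columns NULL.
Total: 2 matched + 5 padded = 7 rows.

7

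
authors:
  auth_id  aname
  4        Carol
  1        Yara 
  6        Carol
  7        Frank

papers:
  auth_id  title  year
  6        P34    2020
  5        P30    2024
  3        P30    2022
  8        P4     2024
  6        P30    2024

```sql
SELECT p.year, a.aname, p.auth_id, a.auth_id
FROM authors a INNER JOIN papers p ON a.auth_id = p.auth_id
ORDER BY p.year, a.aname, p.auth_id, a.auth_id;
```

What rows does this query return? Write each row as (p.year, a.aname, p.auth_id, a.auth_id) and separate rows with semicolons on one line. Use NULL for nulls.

(2020, Carol, 6, 6); (2024, Carol, 6, 6)

INNER JOIN keeps only pairs where the ON condition holds.
Matching on a.auth_id = p.auth_id.
Matched pairs: 2.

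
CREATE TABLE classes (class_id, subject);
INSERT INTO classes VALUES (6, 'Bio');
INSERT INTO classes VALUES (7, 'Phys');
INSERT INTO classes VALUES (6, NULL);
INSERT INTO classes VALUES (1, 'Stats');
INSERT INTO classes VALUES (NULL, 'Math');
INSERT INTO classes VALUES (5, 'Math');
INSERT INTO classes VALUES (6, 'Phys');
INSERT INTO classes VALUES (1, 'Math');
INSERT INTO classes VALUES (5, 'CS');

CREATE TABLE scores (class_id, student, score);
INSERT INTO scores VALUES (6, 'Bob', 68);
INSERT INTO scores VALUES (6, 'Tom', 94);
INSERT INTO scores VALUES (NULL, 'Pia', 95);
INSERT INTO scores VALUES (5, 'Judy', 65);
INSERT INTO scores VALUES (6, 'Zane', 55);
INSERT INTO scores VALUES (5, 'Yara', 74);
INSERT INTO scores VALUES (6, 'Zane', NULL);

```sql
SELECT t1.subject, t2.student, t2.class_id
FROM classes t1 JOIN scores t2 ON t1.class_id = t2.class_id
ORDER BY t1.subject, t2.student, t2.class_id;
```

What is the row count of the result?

16

INNER JOIN keeps only pairs where the ON condition holds.
Matching on t1.class_id = t2.class_id. A NULL in a compared column never satisfies the condition.
- class_id=6: 4 matching t2 row(s), so 4 row(s) emitted.
- class_id=7: no matching t2 row, dropped.
- class_id=6: 4 matching t2 row(s), so 4 row(s) emitted.
- class_id=1: no matching t2 row, dropped.
- class_id=NULL: no matching t2 row, dropped.
- class_id=5: 2 matching t2 row(s), so 2 row(s) emitted.
- class_id=6: 4 matching t2 row(s), so 4 row(s) emitted.
- class_id=1: no matching t2 row, dropped.
- class_id=5: 2 matching t2 row(s), so 2 row(s) emitted.
Total: 16 rows.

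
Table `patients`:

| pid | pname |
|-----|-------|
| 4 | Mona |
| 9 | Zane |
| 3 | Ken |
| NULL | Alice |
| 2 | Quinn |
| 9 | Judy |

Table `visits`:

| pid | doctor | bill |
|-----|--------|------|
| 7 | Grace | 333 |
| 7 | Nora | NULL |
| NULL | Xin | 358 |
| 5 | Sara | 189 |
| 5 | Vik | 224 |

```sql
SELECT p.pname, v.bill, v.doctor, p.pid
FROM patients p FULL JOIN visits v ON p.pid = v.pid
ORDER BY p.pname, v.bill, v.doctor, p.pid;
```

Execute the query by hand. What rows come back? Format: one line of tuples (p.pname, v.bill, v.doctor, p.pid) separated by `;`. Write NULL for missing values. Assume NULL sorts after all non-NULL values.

FULL OUTER JOIN keeps every row from both sides; unmatched rows get NULL for the other side's columns.
Matching on p.pid = v.pid. A NULL in a compared column never satisfies the condition.
- pid=4: no v row matches, row kept with v columns NULL.
- pid=9: no v row matches, row kept with v columns NULL.
- pid=3: no v row matches, row kept with v columns NULL.
- pid=NULL: no v row matches, row kept with v columns NULL.
- pid=2: no v row matches, row kept with v columns NULL.
- pid=9: no v row matches, row kept with v columns NULL.
- plus 5 unmatched v row(s), each kept with NULL p columns.

(Alice, NULL, NULL, NULL); (Judy, NULL, NULL, 9); (Ken, NULL, NULL, 3); (Mona, NULL, NULL, 4); (Quinn, NULL, NULL, 2); (Zane, NULL, NULL, 9); (NULL, 189, Sara, NULL); (NULL, 224, Vik, NULL); (NULL, 333, Grace, NULL); (NULL, 358, Xin, NULL); (NULL, NULL, Nora, NULL)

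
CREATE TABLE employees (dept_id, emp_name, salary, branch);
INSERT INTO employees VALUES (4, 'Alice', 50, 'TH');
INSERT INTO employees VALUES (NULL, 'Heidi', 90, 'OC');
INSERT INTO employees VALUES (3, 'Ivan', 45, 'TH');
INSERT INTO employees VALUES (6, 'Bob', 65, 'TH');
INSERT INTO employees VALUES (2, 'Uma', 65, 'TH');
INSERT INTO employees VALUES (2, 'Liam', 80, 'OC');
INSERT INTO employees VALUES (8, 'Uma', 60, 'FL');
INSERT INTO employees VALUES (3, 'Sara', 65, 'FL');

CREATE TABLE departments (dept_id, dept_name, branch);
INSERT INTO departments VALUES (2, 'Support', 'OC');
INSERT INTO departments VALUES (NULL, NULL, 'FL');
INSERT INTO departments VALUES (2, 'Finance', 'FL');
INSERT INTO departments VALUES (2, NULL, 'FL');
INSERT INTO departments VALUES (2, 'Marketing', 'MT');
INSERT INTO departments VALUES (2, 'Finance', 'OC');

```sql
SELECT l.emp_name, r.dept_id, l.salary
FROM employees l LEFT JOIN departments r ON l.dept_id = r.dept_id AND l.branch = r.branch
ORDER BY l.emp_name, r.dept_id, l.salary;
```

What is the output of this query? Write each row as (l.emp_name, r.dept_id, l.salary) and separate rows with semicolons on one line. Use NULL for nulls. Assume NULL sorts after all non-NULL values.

LEFT JOIN keeps every row from `employees`; unmatched rows get NULL for `departments`'s columns.
Matching on l.dept_id = r.dept_id AND l.branch = r.branch. A NULL in a compared column never satisfies the condition.
- dept_id=4, branch=TH: no r row matches, row kept with r columns NULL.
- dept_id=NULL, branch=OC: no r row matches, row kept with r columns NULL.
- dept_id=3, branch=TH: no r row matches, row kept with r columns NULL.
- dept_id=6, branch=TH: no r row matches, row kept with r columns NULL.
- dept_id=2, branch=TH: no r row matches, row kept with r columns NULL.
- dept_id=2, branch=OC: 2 matching r row(s), so 2 row(s) emitted.
- dept_id=8, branch=FL: no r row matches, row kept with r columns NULL.
- dept_id=3, branch=FL: no r row matches, row kept with r columns NULL.
After projecting and ordering:
l.emp_name | r.dept_id | l.salary
Alice | NULL | 50
Bob | NULL | 65
Heidi | NULL | 90
Ivan | NULL | 45
Liam | 2 | 80
Liam | 2 | 80
Sara | NULL | 65
Uma | NULL | 60
Uma | NULL | 65

(Alice, NULL, 50); (Bob, NULL, 65); (Heidi, NULL, 90); (Ivan, NULL, 45); (Liam, 2, 80); (Liam, 2, 80); (Sara, NULL, 65); (Uma, NULL, 60); (Uma, NULL, 65)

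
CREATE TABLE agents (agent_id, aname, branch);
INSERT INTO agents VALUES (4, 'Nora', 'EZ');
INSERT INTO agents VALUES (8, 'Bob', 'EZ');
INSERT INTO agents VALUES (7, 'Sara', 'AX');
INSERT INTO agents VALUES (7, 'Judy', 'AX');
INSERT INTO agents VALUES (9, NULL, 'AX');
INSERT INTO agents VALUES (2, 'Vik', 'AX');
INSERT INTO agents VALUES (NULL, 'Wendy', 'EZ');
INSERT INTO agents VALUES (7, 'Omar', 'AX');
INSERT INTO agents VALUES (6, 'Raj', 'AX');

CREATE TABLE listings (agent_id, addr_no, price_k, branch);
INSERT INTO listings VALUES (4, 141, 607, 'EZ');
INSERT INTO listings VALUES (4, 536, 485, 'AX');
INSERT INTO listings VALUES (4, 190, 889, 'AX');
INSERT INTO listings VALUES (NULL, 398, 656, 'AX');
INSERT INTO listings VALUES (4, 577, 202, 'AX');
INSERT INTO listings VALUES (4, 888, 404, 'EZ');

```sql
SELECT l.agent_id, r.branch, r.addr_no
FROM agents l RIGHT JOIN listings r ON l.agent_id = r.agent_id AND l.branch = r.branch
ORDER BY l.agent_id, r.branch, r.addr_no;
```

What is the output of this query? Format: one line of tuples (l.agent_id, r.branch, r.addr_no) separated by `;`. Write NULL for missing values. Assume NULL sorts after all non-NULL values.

(4, EZ, 141); (4, EZ, 888); (NULL, AX, 190); (NULL, AX, 398); (NULL, AX, 536); (NULL, AX, 577)

RIGHT JOIN keeps every row from `listings`; unmatched rows get NULL for `agents`'s columns.
Matching on l.agent_id = r.agent_id AND l.branch = r.branch. A NULL in a compared column never satisfies the condition.
- l (agent_id=4, branch=EZ) pairs with 2 row(s) of r.
- l (agent_id=8, branch=EZ) has no partner in r.
- l (agent_id=7, branch=AX) has no partner in r.
- l (agent_id=7, branch=AX) has no partner in r.
- l (agent_id=9, branch=AX) has no partner in r.
- l (agent_id=2, branch=AX) has no partner in r.
- l (agent_id=NULL, branch=EZ) has no partner in r.
- l (agent_id=7, branch=AX) has no partner in r.
- l (agent_id=6, branch=AX) has no partner in r.
- 4 row(s) from r found no l partner → padded with NULL.
After projecting and ordering:
l.agent_id | r.branch | r.addr_no
4 | EZ | 141
4 | EZ | 888
NULL | AX | 190
NULL | AX | 398
NULL | AX | 536
NULL | AX | 577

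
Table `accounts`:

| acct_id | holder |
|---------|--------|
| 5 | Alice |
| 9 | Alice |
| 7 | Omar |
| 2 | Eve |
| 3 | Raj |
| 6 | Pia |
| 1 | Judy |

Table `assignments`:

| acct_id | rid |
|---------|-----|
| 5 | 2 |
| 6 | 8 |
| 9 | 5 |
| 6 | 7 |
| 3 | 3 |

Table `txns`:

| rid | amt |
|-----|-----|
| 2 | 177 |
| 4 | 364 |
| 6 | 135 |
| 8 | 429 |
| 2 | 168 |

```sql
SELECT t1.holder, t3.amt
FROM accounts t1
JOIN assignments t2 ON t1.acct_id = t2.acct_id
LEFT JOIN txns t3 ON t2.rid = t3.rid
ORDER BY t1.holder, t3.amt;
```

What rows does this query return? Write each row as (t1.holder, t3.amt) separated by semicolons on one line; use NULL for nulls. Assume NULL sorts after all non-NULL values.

(Alice, 168); (Alice, 177); (Alice, NULL); (Pia, 429); (Pia, NULL); (Raj, NULL)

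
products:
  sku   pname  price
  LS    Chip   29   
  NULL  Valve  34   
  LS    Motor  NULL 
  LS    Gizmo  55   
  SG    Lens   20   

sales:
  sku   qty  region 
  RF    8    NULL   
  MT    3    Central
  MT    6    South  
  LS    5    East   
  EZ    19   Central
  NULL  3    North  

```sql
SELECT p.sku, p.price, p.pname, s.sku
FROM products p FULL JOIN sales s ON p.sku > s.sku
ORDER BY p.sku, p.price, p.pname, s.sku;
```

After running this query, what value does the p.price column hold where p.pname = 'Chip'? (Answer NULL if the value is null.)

FULL OUTER JOIN keeps every row from both sides; unmatched rows get NULL for the other side's columns.
Matching on p.sku > s.sku. A NULL in a compared column never satisfies the condition.
- p row (sku=LS): matches 1 s row(s) → 1 output row(s).
- p row (sku=NULL): no match → kept, s columns NULL.
- p row (sku=LS): matches 1 s row(s) → 1 output row(s).
- p row (sku=LS): matches 1 s row(s) → 1 output row(s).
- p row (sku=SG): matches 5 s row(s) → 5 output row(s).
- 1 row(s) from s found no p partner → padded with NULL.

29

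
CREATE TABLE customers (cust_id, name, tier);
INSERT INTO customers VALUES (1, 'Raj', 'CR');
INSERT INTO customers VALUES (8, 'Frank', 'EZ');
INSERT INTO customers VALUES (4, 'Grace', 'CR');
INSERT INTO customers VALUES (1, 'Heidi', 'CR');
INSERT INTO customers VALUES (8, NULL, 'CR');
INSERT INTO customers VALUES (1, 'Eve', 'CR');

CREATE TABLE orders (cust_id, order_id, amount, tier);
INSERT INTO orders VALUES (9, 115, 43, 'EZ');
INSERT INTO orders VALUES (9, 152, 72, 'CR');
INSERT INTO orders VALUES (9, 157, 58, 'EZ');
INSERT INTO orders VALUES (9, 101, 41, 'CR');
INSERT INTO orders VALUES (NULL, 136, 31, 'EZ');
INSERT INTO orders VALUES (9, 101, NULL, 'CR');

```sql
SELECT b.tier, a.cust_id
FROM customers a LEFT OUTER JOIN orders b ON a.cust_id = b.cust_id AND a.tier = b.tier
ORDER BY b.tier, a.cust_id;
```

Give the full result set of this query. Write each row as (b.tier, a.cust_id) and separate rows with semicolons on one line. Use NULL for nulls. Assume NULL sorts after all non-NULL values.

(NULL, 1); (NULL, 1); (NULL, 1); (NULL, 4); (NULL, 8); (NULL, 8)

LEFT JOIN keeps every row from `customers`; unmatched rows get NULL for `orders`'s columns.
Matching on a.cust_id = b.cust_id AND a.tier = b.tier. A NULL in a compared column never satisfies the condition.
Matched pairs: 0; unmatched a rows kept: 6.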